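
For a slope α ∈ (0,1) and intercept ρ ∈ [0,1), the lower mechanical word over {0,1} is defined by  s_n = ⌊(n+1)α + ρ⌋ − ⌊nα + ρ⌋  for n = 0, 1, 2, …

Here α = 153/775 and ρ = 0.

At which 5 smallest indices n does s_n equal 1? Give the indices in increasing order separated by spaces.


n=0: ⌊153/775⌋−⌊0/775⌋ = 0−0 = 0
n=1: ⌊306/775⌋−⌊153/775⌋ = 0−0 = 0
n=2: ⌊459/775⌋−⌊306/775⌋ = 0−0 = 0
n=3: ⌊612/775⌋−⌊459/775⌋ = 0−0 = 0
n=4: ⌊765/775⌋−⌊612/775⌋ = 0−0 = 0
n=5: ⌊918/775⌋−⌊765/775⌋ = 1−0 = 1  ← one
n=6: ⌊1071/775⌋−⌊918/775⌋ = 1−1 = 0
n=7: ⌊1224/775⌋−⌊1071/775⌋ = 1−1 = 0
n=8: ⌊1377/775⌋−⌊1224/775⌋ = 1−1 = 0
n=9: ⌊1530/775⌋−⌊1377/775⌋ = 1−1 = 0
n=10: ⌊1683/775⌋−⌊1530/775⌋ = 2−1 = 1  ← one
n=11: ⌊1836/775⌋−⌊1683/775⌋ = 2−2 = 0
n=12: ⌊1989/775⌋−⌊1836/775⌋ = 2−2 = 0
n=13: ⌊2142/775⌋−⌊1989/775⌋ = 2−2 = 0
n=14: ⌊2295/775⌋−⌊2142/775⌋ = 2−2 = 0
n=15: ⌊2448/775⌋−⌊2295/775⌋ = 3−2 = 1  ← one
n=16: ⌊2601/775⌋−⌊2448/775⌋ = 3−3 = 0
n=17: ⌊2754/775⌋−⌊2601/775⌋ = 3−3 = 0
n=18: ⌊2907/775⌋−⌊2754/775⌋ = 3−3 = 0
n=19: ⌊3060/775⌋−⌊2907/775⌋ = 3−3 = 0
n=20: ⌊3213/775⌋−⌊3060/775⌋ = 4−3 = 1  ← one
n=21: ⌊3366/775⌋−⌊3213/775⌋ = 4−4 = 0
n=22: ⌊3519/775⌋−⌊3366/775⌋ = 4−4 = 0
n=23: ⌊3672/775⌋−⌊3519/775⌋ = 4−4 = 0
n=24: ⌊3825/775⌋−⌊3672/775⌋ = 4−4 = 0
n=25: ⌊3978/775⌋−⌊3825/775⌋ = 5−4 = 1  ← one
positions of the first 5 ones: 5 10 15 20 25

5 10 15 20 25


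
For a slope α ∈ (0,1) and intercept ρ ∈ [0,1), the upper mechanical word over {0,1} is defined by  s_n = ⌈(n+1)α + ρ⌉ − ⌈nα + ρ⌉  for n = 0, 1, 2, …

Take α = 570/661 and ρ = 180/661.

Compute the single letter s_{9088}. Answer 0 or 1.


0

(n+1)α + ρ = (9089·570 + 180) / 661 = 5180910/661
nα + ρ     = (9088·570 + 180) / 661 = 5180340/661
⌈5180910/661⌉ = 7838,  ⌈5180340/661⌉ = 7838
s_{9088} = 7838 − 7838 = 0


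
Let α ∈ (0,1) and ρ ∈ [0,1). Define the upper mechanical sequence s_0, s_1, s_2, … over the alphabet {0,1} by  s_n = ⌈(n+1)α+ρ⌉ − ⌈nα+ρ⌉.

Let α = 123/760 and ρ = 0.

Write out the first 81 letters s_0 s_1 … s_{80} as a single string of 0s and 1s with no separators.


100000100000100000100000100000100000010000010000010000010000010000010000001000001

n=0: ⌈(1·123)/760⌉ − ⌈(0·123)/760⌉ = ⌈123/760⌉ − ⌈0/760⌉ = 1 − 0 = 1
n=1: ⌈(2·123)/760⌉ − ⌈(1·123)/760⌉ = ⌈246/760⌉ − ⌈123/760⌉ = 1 − 1 = 0
n=2: ⌈(3·123)/760⌉ − ⌈(2·123)/760⌉ = ⌈369/760⌉ − ⌈246/760⌉ = 1 − 1 = 0
n=3: ⌈(4·123)/760⌉ − ⌈(3·123)/760⌉ = ⌈492/760⌉ − ⌈369/760⌉ = 1 − 1 = 0
n=4: ⌈(5·123)/760⌉ − ⌈(4·123)/760⌉ = ⌈615/760⌉ − ⌈492/760⌉ = 1 − 1 = 0
n=5: ⌈(6·123)/760⌉ − ⌈(5·123)/760⌉ = ⌈738/760⌉ − ⌈615/760⌉ = 1 − 1 = 0
n=6: ⌈(7·123)/760⌉ − ⌈(6·123)/760⌉ = ⌈861/760⌉ − ⌈738/760⌉ = 2 − 1 = 1
n=7: ⌈(8·123)/760⌉ − ⌈(7·123)/760⌉ = ⌈984/760⌉ − ⌈861/760⌉ = 2 − 2 = 0
n=8: ⌈(9·123)/760⌉ − ⌈(8·123)/760⌉ = ⌈1107/760⌉ − ⌈984/760⌉ = 2 − 2 = 0
n=9: ⌈(10·123)/760⌉ − ⌈(9·123)/760⌉ = ⌈1230/760⌉ − ⌈1107/760⌉ = 2 − 2 = 0
n=10: ⌈(11·123)/760⌉ − ⌈(10·123)/760⌉ = ⌈1353/760⌉ − ⌈1230/760⌉ = 2 − 2 = 0
n=11: ⌈(12·123)/760⌉ − ⌈(11·123)/760⌉ = ⌈1476/760⌉ − ⌈1353/760⌉ = 2 − 2 = 0
n=12: ⌈(13·123)/760⌉ − ⌈(12·123)/760⌉ = ⌈1599/760⌉ − ⌈1476/760⌉ = 3 − 2 = 1
n=13: ⌈(14·123)/760⌉ − ⌈(13·123)/760⌉ = ⌈1722/760⌉ − ⌈1599/760⌉ = 3 − 3 = 0
n=14: ⌈(15·123)/760⌉ − ⌈(14·123)/760⌉ = ⌈1845/760⌉ − ⌈1722/760⌉ = 3 − 3 = 0
n=15: ⌈(16·123)/760⌉ − ⌈(15·123)/760⌉ = ⌈1968/760⌉ − ⌈1845/760⌉ = 3 − 3 = 0
n=16: ⌈(17·123)/760⌉ − ⌈(16·123)/760⌉ = ⌈2091/760⌉ − ⌈1968/760⌉ = 3 − 3 = 0
n=17: ⌈(18·123)/760⌉ − ⌈(17·123)/760⌉ = ⌈2214/760⌉ − ⌈2091/760⌉ = 3 − 3 = 0
n=18: ⌈(19·123)/760⌉ − ⌈(18·123)/760⌉ = ⌈2337/760⌉ − ⌈2214/760⌉ = 4 − 3 = 1
n=19: ⌈(20·123)/760⌉ − ⌈(19·123)/760⌉ = ⌈2460/760⌉ − ⌈2337/760⌉ = 4 − 4 = 0
n=20: ⌈(21·123)/760⌉ − ⌈(20·123)/760⌉ = ⌈2583/760⌉ − ⌈2460/760⌉ = 4 − 4 = 0
n=21: ⌈(22·123)/760⌉ − ⌈(21·123)/760⌉ = ⌈2706/760⌉ − ⌈2583/760⌉ = 4 − 4 = 0
n=22: ⌈(23·123)/760⌉ − ⌈(22·123)/760⌉ = ⌈2829/760⌉ − ⌈2706/760⌉ = 4 − 4 = 0
n=23: ⌈(24·123)/760⌉ − ⌈(23·123)/760⌉ = ⌈2952/760⌉ − ⌈2829/760⌉ = 4 − 4 = 0
n=24: ⌈(25·123)/760⌉ − ⌈(24·123)/760⌉ = ⌈3075/760⌉ − ⌈2952/760⌉ = 5 − 4 = 1
n=25: ⌈(26·123)/760⌉ − ⌈(25·123)/760⌉ = ⌈3198/760⌉ − ⌈3075/760⌉ = 5 − 5 = 0
n=26: ⌈(27·123)/760⌉ − ⌈(26·123)/760⌉ = ⌈3321/760⌉ − ⌈3198/760⌉ = 5 − 5 = 0
n=27: ⌈(28·123)/760⌉ − ⌈(27·123)/760⌉ = ⌈3444/760⌉ − ⌈3321/760⌉ = 5 − 5 = 0
n=28: ⌈(29·123)/760⌉ − ⌈(28·123)/760⌉ = ⌈3567/760⌉ − ⌈3444/760⌉ = 5 − 5 = 0
n=29: ⌈(30·123)/760⌉ − ⌈(29·123)/760⌉ = ⌈3690/760⌉ − ⌈3567/760⌉ = 5 − 5 = 0
n=30: ⌈(31·123)/760⌉ − ⌈(30·123)/760⌉ = ⌈3813/760⌉ − ⌈3690/760⌉ = 6 − 5 = 1
n=31: ⌈(32·123)/760⌉ − ⌈(31·123)/760⌉ = ⌈3936/760⌉ − ⌈3813/760⌉ = 6 − 6 = 0
n=32: ⌈(33·123)/760⌉ − ⌈(32·123)/760⌉ = ⌈4059/760⌉ − ⌈3936/760⌉ = 6 − 6 = 0
n=33: ⌈(34·123)/760⌉ − ⌈(33·123)/760⌉ = ⌈4182/760⌉ − ⌈4059/760⌉ = 6 − 6 = 0
n=34: ⌈(35·123)/760⌉ − ⌈(34·123)/760⌉ = ⌈4305/760⌉ − ⌈4182/760⌉ = 6 − 6 = 0
n=35: ⌈(36·123)/760⌉ − ⌈(35·123)/760⌉ = ⌈4428/760⌉ − ⌈4305/760⌉ = 6 − 6 = 0
n=36: ⌈(37·123)/760⌉ − ⌈(36·123)/760⌉ = ⌈4551/760⌉ − ⌈4428/760⌉ = 6 − 6 = 0
n=37: ⌈(38·123)/760⌉ − ⌈(37·123)/760⌉ = ⌈4674/760⌉ − ⌈4551/760⌉ = 7 − 6 = 1
n=38: ⌈(39·123)/760⌉ − ⌈(38·123)/760⌉ = ⌈4797/760⌉ − ⌈4674/760⌉ = 7 − 7 = 0
n=39: ⌈(40·123)/760⌉ − ⌈(39·123)/760⌉ = ⌈4920/760⌉ − ⌈4797/760⌉ = 7 − 7 = 0
n=40: ⌈(41·123)/760⌉ − ⌈(40·123)/760⌉ = ⌈5043/760⌉ − ⌈4920/760⌉ = 7 − 7 = 0
n=41: ⌈(42·123)/760⌉ − ⌈(41·123)/760⌉ = ⌈5166/760⌉ − ⌈5043/760⌉ = 7 − 7 = 0
n=42: ⌈(43·123)/760⌉ − ⌈(42·123)/760⌉ = ⌈5289/760⌉ − ⌈5166/760⌉ = 7 − 7 = 0
n=43: ⌈(44·123)/760⌉ − ⌈(43·123)/760⌉ = ⌈5412/760⌉ − ⌈5289/760⌉ = 8 − 7 = 1
n=44: ⌈(45·123)/760⌉ − ⌈(44·123)/760⌉ = ⌈5535/760⌉ − ⌈5412/760⌉ = 8 − 8 = 0
n=45: ⌈(46·123)/760⌉ − ⌈(45·123)/760⌉ = ⌈5658/760⌉ − ⌈5535/760⌉ = 8 − 8 = 0
n=46: ⌈(47·123)/760⌉ − ⌈(46·123)/760⌉ = ⌈5781/760⌉ − ⌈5658/760⌉ = 8 − 8 = 0
n=47: ⌈(48·123)/760⌉ − ⌈(47·123)/760⌉ = ⌈5904/760⌉ − ⌈5781/760⌉ = 8 − 8 = 0
n=48: ⌈(49·123)/760⌉ − ⌈(48·123)/760⌉ = ⌈6027/760⌉ − ⌈5904/760⌉ = 8 − 8 = 0
n=49: ⌈(50·123)/760⌉ − ⌈(49·123)/760⌉ = ⌈6150/760⌉ − ⌈6027/760⌉ = 9 − 8 = 1
n=50: ⌈(51·123)/760⌉ − ⌈(50·123)/760⌉ = ⌈6273/760⌉ − ⌈6150/760⌉ = 9 − 9 = 0
n=51: ⌈(52·123)/760⌉ − ⌈(51·123)/760⌉ = ⌈6396/760⌉ − ⌈6273/760⌉ = 9 − 9 = 0
n=52: ⌈(53·123)/760⌉ − ⌈(52·123)/760⌉ = ⌈6519/760⌉ − ⌈6396/760⌉ = 9 − 9 = 0
n=53: ⌈(54·123)/760⌉ − ⌈(53·123)/760⌉ = ⌈6642/760⌉ − ⌈6519/760⌉ = 9 − 9 = 0
n=54: ⌈(55·123)/760⌉ − ⌈(54·123)/760⌉ = ⌈6765/760⌉ − ⌈6642/760⌉ = 9 − 9 = 0
n=55: ⌈(56·123)/760⌉ − ⌈(55·123)/760⌉ = ⌈6888/760⌉ − ⌈6765/760⌉ = 10 − 9 = 1
n=56: ⌈(57·123)/760⌉ − ⌈(56·123)/760⌉ = ⌈7011/760⌉ − ⌈6888/760⌉ = 10 − 10 = 0
n=57: ⌈(58·123)/760⌉ − ⌈(57·123)/760⌉ = ⌈7134/760⌉ − ⌈7011/760⌉ = 10 − 10 = 0
n=58: ⌈(59·123)/760⌉ − ⌈(58·123)/760⌉ = ⌈7257/760⌉ − ⌈7134/760⌉ = 10 − 10 = 0
n=59: ⌈(60·123)/760⌉ − ⌈(59·123)/760⌉ = ⌈7380/760⌉ − ⌈7257/760⌉ = 10 − 10 = 0
n=60: ⌈(61·123)/760⌉ − ⌈(60·123)/760⌉ = ⌈7503/760⌉ − ⌈7380/760⌉ = 10 − 10 = 0
n=61: ⌈(62·123)/760⌉ − ⌈(61·123)/760⌉ = ⌈7626/760⌉ − ⌈7503/760⌉ = 11 − 10 = 1
n=62: ⌈(63·123)/760⌉ − ⌈(62·123)/760⌉ = ⌈7749/760⌉ − ⌈7626/760⌉ = 11 − 11 = 0
n=63: ⌈(64·123)/760⌉ − ⌈(63·123)/760⌉ = ⌈7872/760⌉ − ⌈7749/760⌉ = 11 − 11 = 0
n=64: ⌈(65·123)/760⌉ − ⌈(64·123)/760⌉ = ⌈7995/760⌉ − ⌈7872/760⌉ = 11 − 11 = 0
n=65: ⌈(66·123)/760⌉ − ⌈(65·123)/760⌉ = ⌈8118/760⌉ − ⌈7995/760⌉ = 11 − 11 = 0
n=66: ⌈(67·123)/760⌉ − ⌈(66·123)/760⌉ = ⌈8241/760⌉ − ⌈8118/760⌉ = 11 − 11 = 0
n=67: ⌈(68·123)/760⌉ − ⌈(67·123)/760⌉ = ⌈8364/760⌉ − ⌈8241/760⌉ = 12 − 11 = 1
n=68: ⌈(69·123)/760⌉ − ⌈(68·123)/760⌉ = ⌈8487/760⌉ − ⌈8364/760⌉ = 12 − 12 = 0
n=69: ⌈(70·123)/760⌉ − ⌈(69·123)/760⌉ = ⌈8610/760⌉ − ⌈8487/760⌉ = 12 − 12 = 0
n=70: ⌈(71·123)/760⌉ − ⌈(70·123)/760⌉ = ⌈8733/760⌉ − ⌈8610/760⌉ = 12 − 12 = 0
n=71: ⌈(72·123)/760⌉ − ⌈(71·123)/760⌉ = ⌈8856/760⌉ − ⌈8733/760⌉ = 12 − 12 = 0
n=72: ⌈(73·123)/760⌉ − ⌈(72·123)/760⌉ = ⌈8979/760⌉ − ⌈8856/760⌉ = 12 − 12 = 0
n=73: ⌈(74·123)/760⌉ − ⌈(73·123)/760⌉ = ⌈9102/760⌉ − ⌈8979/760⌉ = 12 − 12 = 0
n=74: ⌈(75·123)/760⌉ − ⌈(74·123)/760⌉ = ⌈9225/760⌉ − ⌈9102/760⌉ = 13 − 12 = 1
n=75: ⌈(76·123)/760⌉ − ⌈(75·123)/760⌉ = ⌈9348/760⌉ − ⌈9225/760⌉ = 13 − 13 = 0
n=76: ⌈(77·123)/760⌉ − ⌈(76·123)/760⌉ = ⌈9471/760⌉ − ⌈9348/760⌉ = 13 − 13 = 0
n=77: ⌈(78·123)/760⌉ − ⌈(77·123)/760⌉ = ⌈9594/760⌉ − ⌈9471/760⌉ = 13 − 13 = 0
n=78: ⌈(79·123)/760⌉ − ⌈(78·123)/760⌉ = ⌈9717/760⌉ − ⌈9594/760⌉ = 13 − 13 = 0
n=79: ⌈(80·123)/760⌉ − ⌈(79·123)/760⌉ = ⌈9840/760⌉ − ⌈9717/760⌉ = 13 − 13 = 0
n=80: ⌈(81·123)/760⌉ − ⌈(80·123)/760⌉ = ⌈9963/760⌉ − ⌈9840/760⌉ = 14 − 13 = 1


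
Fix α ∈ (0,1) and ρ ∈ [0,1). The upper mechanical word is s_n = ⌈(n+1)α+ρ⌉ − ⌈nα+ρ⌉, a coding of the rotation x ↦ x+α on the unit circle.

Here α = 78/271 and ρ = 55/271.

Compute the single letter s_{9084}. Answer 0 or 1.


(n+1)α + ρ = (9085·78 + 55) / 271 = 708685/271
nα + ρ     = (9084·78 + 55) / 271 = 708607/271
⌈708685/271⌉ = 2616,  ⌈708607/271⌉ = 2615
s_{9084} = 2616 − 2615 = 1

1


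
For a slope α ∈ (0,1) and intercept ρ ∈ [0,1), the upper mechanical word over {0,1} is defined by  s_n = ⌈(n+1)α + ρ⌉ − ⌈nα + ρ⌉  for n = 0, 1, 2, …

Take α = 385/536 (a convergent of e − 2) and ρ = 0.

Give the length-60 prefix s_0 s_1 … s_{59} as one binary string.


n=0: ⌈(1·385)/536⌉ − ⌈(0·385)/536⌉ = ⌈385/536⌉ − ⌈0/536⌉ = 1 − 0 = 1
n=1: ⌈(2·385)/536⌉ − ⌈(1·385)/536⌉ = ⌈770/536⌉ − ⌈385/536⌉ = 2 − 1 = 1
n=2: ⌈(3·385)/536⌉ − ⌈(2·385)/536⌉ = ⌈1155/536⌉ − ⌈770/536⌉ = 3 − 2 = 1
n=3: ⌈(4·385)/536⌉ − ⌈(3·385)/536⌉ = ⌈1540/536⌉ − ⌈1155/536⌉ = 3 − 3 = 0
n=4: ⌈(5·385)/536⌉ − ⌈(4·385)/536⌉ = ⌈1925/536⌉ − ⌈1540/536⌉ = 4 − 3 = 1
n=5: ⌈(6·385)/536⌉ − ⌈(5·385)/536⌉ = ⌈2310/536⌉ − ⌈1925/536⌉ = 5 − 4 = 1
n=6: ⌈(7·385)/536⌉ − ⌈(6·385)/536⌉ = ⌈2695/536⌉ − ⌈2310/536⌉ = 6 − 5 = 1
n=7: ⌈(8·385)/536⌉ − ⌈(7·385)/536⌉ = ⌈3080/536⌉ − ⌈2695/536⌉ = 6 − 6 = 0
n=8: ⌈(9·385)/536⌉ − ⌈(8·385)/536⌉ = ⌈3465/536⌉ − ⌈3080/536⌉ = 7 − 6 = 1
n=9: ⌈(10·385)/536⌉ − ⌈(9·385)/536⌉ = ⌈3850/536⌉ − ⌈3465/536⌉ = 8 − 7 = 1
n=10: ⌈(11·385)/536⌉ − ⌈(10·385)/536⌉ = ⌈4235/536⌉ − ⌈3850/536⌉ = 8 − 8 = 0
n=11: ⌈(12·385)/536⌉ − ⌈(11·385)/536⌉ = ⌈4620/536⌉ − ⌈4235/536⌉ = 9 − 8 = 1
n=12: ⌈(13·385)/536⌉ − ⌈(12·385)/536⌉ = ⌈5005/536⌉ − ⌈4620/536⌉ = 10 − 9 = 1
n=13: ⌈(14·385)/536⌉ − ⌈(13·385)/536⌉ = ⌈5390/536⌉ − ⌈5005/536⌉ = 11 − 10 = 1
n=14: ⌈(15·385)/536⌉ − ⌈(14·385)/536⌉ = ⌈5775/536⌉ − ⌈5390/536⌉ = 11 − 11 = 0
n=15: ⌈(16·385)/536⌉ − ⌈(15·385)/536⌉ = ⌈6160/536⌉ − ⌈5775/536⌉ = 12 − 11 = 1
n=16: ⌈(17·385)/536⌉ − ⌈(16·385)/536⌉ = ⌈6545/536⌉ − ⌈6160/536⌉ = 13 − 12 = 1
n=17: ⌈(18·385)/536⌉ − ⌈(17·385)/536⌉ = ⌈6930/536⌉ − ⌈6545/536⌉ = 13 − 13 = 0
n=18: ⌈(19·385)/536⌉ − ⌈(18·385)/536⌉ = ⌈7315/536⌉ − ⌈6930/536⌉ = 14 − 13 = 1
n=19: ⌈(20·385)/536⌉ − ⌈(19·385)/536⌉ = ⌈7700/536⌉ − ⌈7315/536⌉ = 15 − 14 = 1
n=20: ⌈(21·385)/536⌉ − ⌈(20·385)/536⌉ = ⌈8085/536⌉ − ⌈7700/536⌉ = 16 − 15 = 1
n=21: ⌈(22·385)/536⌉ − ⌈(21·385)/536⌉ = ⌈8470/536⌉ − ⌈8085/536⌉ = 16 − 16 = 0
n=22: ⌈(23·385)/536⌉ − ⌈(22·385)/536⌉ = ⌈8855/536⌉ − ⌈8470/536⌉ = 17 − 16 = 1
n=23: ⌈(24·385)/536⌉ − ⌈(23·385)/536⌉ = ⌈9240/536⌉ − ⌈8855/536⌉ = 18 − 17 = 1
n=24: ⌈(25·385)/536⌉ − ⌈(24·385)/536⌉ = ⌈9625/536⌉ − ⌈9240/536⌉ = 18 − 18 = 0
n=25: ⌈(26·385)/536⌉ − ⌈(25·385)/536⌉ = ⌈10010/536⌉ − ⌈9625/536⌉ = 19 − 18 = 1
n=26: ⌈(27·385)/536⌉ − ⌈(26·385)/536⌉ = ⌈10395/536⌉ − ⌈10010/536⌉ = 20 − 19 = 1
n=27: ⌈(28·385)/536⌉ − ⌈(27·385)/536⌉ = ⌈10780/536⌉ − ⌈10395/536⌉ = 21 − 20 = 1
n=28: ⌈(29·385)/536⌉ − ⌈(28·385)/536⌉ = ⌈11165/536⌉ − ⌈10780/536⌉ = 21 − 21 = 0
n=29: ⌈(30·385)/536⌉ − ⌈(29·385)/536⌉ = ⌈11550/536⌉ − ⌈11165/536⌉ = 22 − 21 = 1
n=30: ⌈(31·385)/536⌉ − ⌈(30·385)/536⌉ = ⌈11935/536⌉ − ⌈11550/536⌉ = 23 − 22 = 1
n=31: ⌈(32·385)/536⌉ − ⌈(31·385)/536⌉ = ⌈12320/536⌉ − ⌈11935/536⌉ = 23 − 23 = 0
n=32: ⌈(33·385)/536⌉ − ⌈(32·385)/536⌉ = ⌈12705/536⌉ − ⌈12320/536⌉ = 24 − 23 = 1
n=33: ⌈(34·385)/536⌉ − ⌈(33·385)/536⌉ = ⌈13090/536⌉ − ⌈12705/536⌉ = 25 − 24 = 1
n=34: ⌈(35·385)/536⌉ − ⌈(34·385)/536⌉ = ⌈13475/536⌉ − ⌈13090/536⌉ = 26 − 25 = 1
n=35: ⌈(36·385)/536⌉ − ⌈(35·385)/536⌉ = ⌈13860/536⌉ − ⌈13475/536⌉ = 26 − 26 = 0
n=36: ⌈(37·385)/536⌉ − ⌈(36·385)/536⌉ = ⌈14245/536⌉ − ⌈13860/536⌉ = 27 − 26 = 1
n=37: ⌈(38·385)/536⌉ − ⌈(37·385)/536⌉ = ⌈14630/536⌉ − ⌈14245/536⌉ = 28 − 27 = 1
n=38: ⌈(39·385)/536⌉ − ⌈(38·385)/536⌉ = ⌈15015/536⌉ − ⌈14630/536⌉ = 29 − 28 = 1
n=39: ⌈(40·385)/536⌉ − ⌈(39·385)/536⌉ = ⌈15400/536⌉ − ⌈15015/536⌉ = 29 − 29 = 0
n=40: ⌈(41·385)/536⌉ − ⌈(40·385)/536⌉ = ⌈15785/536⌉ − ⌈15400/536⌉ = 30 − 29 = 1
n=41: ⌈(42·385)/536⌉ − ⌈(41·385)/536⌉ = ⌈16170/536⌉ − ⌈15785/536⌉ = 31 − 30 = 1
n=42: ⌈(43·385)/536⌉ − ⌈(42·385)/536⌉ = ⌈16555/536⌉ − ⌈16170/536⌉ = 31 − 31 = 0
n=43: ⌈(44·385)/536⌉ − ⌈(43·385)/536⌉ = ⌈16940/536⌉ − ⌈16555/536⌉ = 32 − 31 = 1
n=44: ⌈(45·385)/536⌉ − ⌈(44·385)/536⌉ = ⌈17325/536⌉ − ⌈16940/536⌉ = 33 − 32 = 1
n=45: ⌈(46·385)/536⌉ − ⌈(45·385)/536⌉ = ⌈17710/536⌉ − ⌈17325/536⌉ = 34 − 33 = 1
n=46: ⌈(47·385)/536⌉ − ⌈(46·385)/536⌉ = ⌈18095/536⌉ − ⌈17710/536⌉ = 34 − 34 = 0
n=47: ⌈(48·385)/536⌉ − ⌈(47·385)/536⌉ = ⌈18480/536⌉ − ⌈18095/536⌉ = 35 − 34 = 1
n=48: ⌈(49·385)/536⌉ − ⌈(48·385)/536⌉ = ⌈18865/536⌉ − ⌈18480/536⌉ = 36 − 35 = 1
n=49: ⌈(50·385)/536⌉ − ⌈(49·385)/536⌉ = ⌈19250/536⌉ − ⌈18865/536⌉ = 36 − 36 = 0
n=50: ⌈(51·385)/536⌉ − ⌈(50·385)/536⌉ = ⌈19635/536⌉ − ⌈19250/536⌉ = 37 − 36 = 1
n=51: ⌈(52·385)/536⌉ − ⌈(51·385)/536⌉ = ⌈20020/536⌉ − ⌈19635/536⌉ = 38 − 37 = 1
n=52: ⌈(53·385)/536⌉ − ⌈(52·385)/536⌉ = ⌈20405/536⌉ − ⌈20020/536⌉ = 39 − 38 = 1
n=53: ⌈(54·385)/536⌉ − ⌈(53·385)/536⌉ = ⌈20790/536⌉ − ⌈20405/536⌉ = 39 − 39 = 0
n=54: ⌈(55·385)/536⌉ − ⌈(54·385)/536⌉ = ⌈21175/536⌉ − ⌈20790/536⌉ = 40 − 39 = 1
n=55: ⌈(56·385)/536⌉ − ⌈(55·385)/536⌉ = ⌈21560/536⌉ − ⌈21175/536⌉ = 41 − 40 = 1
n=56: ⌈(57·385)/536⌉ − ⌈(56·385)/536⌉ = ⌈21945/536⌉ − ⌈21560/536⌉ = 41 − 41 = 0
n=57: ⌈(58·385)/536⌉ − ⌈(57·385)/536⌉ = ⌈22330/536⌉ − ⌈21945/536⌉ = 42 − 41 = 1
n=58: ⌈(59·385)/536⌉ − ⌈(58·385)/536⌉ = ⌈22715/536⌉ − ⌈22330/536⌉ = 43 − 42 = 1
n=59: ⌈(60·385)/536⌉ − ⌈(59·385)/536⌉ = ⌈23100/536⌉ − ⌈22715/536⌉ = 44 − 43 = 1

111011101101110110111011011101101110111011011101101110110111


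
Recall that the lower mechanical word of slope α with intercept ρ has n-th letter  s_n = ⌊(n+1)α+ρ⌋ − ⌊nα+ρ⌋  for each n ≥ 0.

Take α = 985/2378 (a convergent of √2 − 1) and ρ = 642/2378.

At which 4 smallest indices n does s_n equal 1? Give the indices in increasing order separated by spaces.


n=0: ⌊1627/2378⌋−⌊642/2378⌋ = 0−0 = 0
n=1: ⌊2612/2378⌋−⌊1627/2378⌋ = 1−0 = 1  ← one
n=2: ⌊3597/2378⌋−⌊2612/2378⌋ = 1−1 = 0
n=3: ⌊4582/2378⌋−⌊3597/2378⌋ = 1−1 = 0
n=4: ⌊5567/2378⌋−⌊4582/2378⌋ = 2−1 = 1  ← one
n=5: ⌊6552/2378⌋−⌊5567/2378⌋ = 2−2 = 0
n=6: ⌊7537/2378⌋−⌊6552/2378⌋ = 3−2 = 1  ← one
n=7: ⌊8522/2378⌋−⌊7537/2378⌋ = 3−3 = 0
n=8: ⌊9507/2378⌋−⌊8522/2378⌋ = 3−3 = 0
n=9: ⌊10492/2378⌋−⌊9507/2378⌋ = 4−3 = 1  ← one
positions of the first 4 ones: 1 4 6 9

1 4 6 9


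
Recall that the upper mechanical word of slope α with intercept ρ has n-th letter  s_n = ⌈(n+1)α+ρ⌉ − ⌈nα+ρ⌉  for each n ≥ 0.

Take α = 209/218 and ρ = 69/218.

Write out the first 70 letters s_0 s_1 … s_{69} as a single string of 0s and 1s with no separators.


n=0: ⌈(1·209+69)/218⌉ − ⌈(0·209+69)/218⌉ = ⌈278/218⌉ − ⌈69/218⌉ = 2 − 1 = 1
n=1: ⌈(2·209+69)/218⌉ − ⌈(1·209+69)/218⌉ = ⌈487/218⌉ − ⌈278/218⌉ = 3 − 2 = 1
n=2: ⌈(3·209+69)/218⌉ − ⌈(2·209+69)/218⌉ = ⌈696/218⌉ − ⌈487/218⌉ = 4 − 3 = 1
n=3: ⌈(4·209+69)/218⌉ − ⌈(3·209+69)/218⌉ = ⌈905/218⌉ − ⌈696/218⌉ = 5 − 4 = 1
n=4: ⌈(5·209+69)/218⌉ − ⌈(4·209+69)/218⌉ = ⌈1114/218⌉ − ⌈905/218⌉ = 6 − 5 = 1
n=5: ⌈(6·209+69)/218⌉ − ⌈(5·209+69)/218⌉ = ⌈1323/218⌉ − ⌈1114/218⌉ = 7 − 6 = 1
n=6: ⌈(7·209+69)/218⌉ − ⌈(6·209+69)/218⌉ = ⌈1532/218⌉ − ⌈1323/218⌉ = 8 − 7 = 1
n=7: ⌈(8·209+69)/218⌉ − ⌈(7·209+69)/218⌉ = ⌈1741/218⌉ − ⌈1532/218⌉ = 8 − 8 = 0
n=8: ⌈(9·209+69)/218⌉ − ⌈(8·209+69)/218⌉ = ⌈1950/218⌉ − ⌈1741/218⌉ = 9 − 8 = 1
n=9: ⌈(10·209+69)/218⌉ − ⌈(9·209+69)/218⌉ = ⌈2159/218⌉ − ⌈1950/218⌉ = 10 − 9 = 1
n=10: ⌈(11·209+69)/218⌉ − ⌈(10·209+69)/218⌉ = ⌈2368/218⌉ − ⌈2159/218⌉ = 11 − 10 = 1
n=11: ⌈(12·209+69)/218⌉ − ⌈(11·209+69)/218⌉ = ⌈2577/218⌉ − ⌈2368/218⌉ = 12 − 11 = 1
n=12: ⌈(13·209+69)/218⌉ − ⌈(12·209+69)/218⌉ = ⌈2786/218⌉ − ⌈2577/218⌉ = 13 − 12 = 1
n=13: ⌈(14·209+69)/218⌉ − ⌈(13·209+69)/218⌉ = ⌈2995/218⌉ − ⌈2786/218⌉ = 14 − 13 = 1
n=14: ⌈(15·209+69)/218⌉ − ⌈(14·209+69)/218⌉ = ⌈3204/218⌉ − ⌈2995/218⌉ = 15 − 14 = 1
n=15: ⌈(16·209+69)/218⌉ − ⌈(15·209+69)/218⌉ = ⌈3413/218⌉ − ⌈3204/218⌉ = 16 − 15 = 1
n=16: ⌈(17·209+69)/218⌉ − ⌈(16·209+69)/218⌉ = ⌈3622/218⌉ − ⌈3413/218⌉ = 17 − 16 = 1
n=17: ⌈(18·209+69)/218⌉ − ⌈(17·209+69)/218⌉ = ⌈3831/218⌉ − ⌈3622/218⌉ = 18 − 17 = 1
n=18: ⌈(19·209+69)/218⌉ − ⌈(18·209+69)/218⌉ = ⌈4040/218⌉ − ⌈3831/218⌉ = 19 − 18 = 1
n=19: ⌈(20·209+69)/218⌉ − ⌈(19·209+69)/218⌉ = ⌈4249/218⌉ − ⌈4040/218⌉ = 20 − 19 = 1
n=20: ⌈(21·209+69)/218⌉ − ⌈(20·209+69)/218⌉ = ⌈4458/218⌉ − ⌈4249/218⌉ = 21 − 20 = 1
n=21: ⌈(22·209+69)/218⌉ − ⌈(21·209+69)/218⌉ = ⌈4667/218⌉ − ⌈4458/218⌉ = 22 − 21 = 1
n=22: ⌈(23·209+69)/218⌉ − ⌈(22·209+69)/218⌉ = ⌈4876/218⌉ − ⌈4667/218⌉ = 23 − 22 = 1
n=23: ⌈(24·209+69)/218⌉ − ⌈(23·209+69)/218⌉ = ⌈5085/218⌉ − ⌈4876/218⌉ = 24 − 23 = 1
n=24: ⌈(25·209+69)/218⌉ − ⌈(24·209+69)/218⌉ = ⌈5294/218⌉ − ⌈5085/218⌉ = 25 − 24 = 1
n=25: ⌈(26·209+69)/218⌉ − ⌈(25·209+69)/218⌉ = ⌈5503/218⌉ − ⌈5294/218⌉ = 26 − 25 = 1
n=26: ⌈(27·209+69)/218⌉ − ⌈(26·209+69)/218⌉ = ⌈5712/218⌉ − ⌈5503/218⌉ = 27 − 26 = 1
n=27: ⌈(28·209+69)/218⌉ − ⌈(27·209+69)/218⌉ = ⌈5921/218⌉ − ⌈5712/218⌉ = 28 − 27 = 1
n=28: ⌈(29·209+69)/218⌉ − ⌈(28·209+69)/218⌉ = ⌈6130/218⌉ − ⌈5921/218⌉ = 29 − 28 = 1
n=29: ⌈(30·209+69)/218⌉ − ⌈(29·209+69)/218⌉ = ⌈6339/218⌉ − ⌈6130/218⌉ = 30 − 29 = 1
n=30: ⌈(31·209+69)/218⌉ − ⌈(30·209+69)/218⌉ = ⌈6548/218⌉ − ⌈6339/218⌉ = 31 − 30 = 1
n=31: ⌈(32·209+69)/218⌉ − ⌈(31·209+69)/218⌉ = ⌈6757/218⌉ − ⌈6548/218⌉ = 31 − 31 = 0
n=32: ⌈(33·209+69)/218⌉ − ⌈(32·209+69)/218⌉ = ⌈6966/218⌉ − ⌈6757/218⌉ = 32 − 31 = 1
n=33: ⌈(34·209+69)/218⌉ − ⌈(33·209+69)/218⌉ = ⌈7175/218⌉ − ⌈6966/218⌉ = 33 − 32 = 1
n=34: ⌈(35·209+69)/218⌉ − ⌈(34·209+69)/218⌉ = ⌈7384/218⌉ − ⌈7175/218⌉ = 34 − 33 = 1
n=35: ⌈(36·209+69)/218⌉ − ⌈(35·209+69)/218⌉ = ⌈7593/218⌉ − ⌈7384/218⌉ = 35 − 34 = 1
n=36: ⌈(37·209+69)/218⌉ − ⌈(36·209+69)/218⌉ = ⌈7802/218⌉ − ⌈7593/218⌉ = 36 − 35 = 1
n=37: ⌈(38·209+69)/218⌉ − ⌈(37·209+69)/218⌉ = ⌈8011/218⌉ − ⌈7802/218⌉ = 37 − 36 = 1
n=38: ⌈(39·209+69)/218⌉ − ⌈(38·209+69)/218⌉ = ⌈8220/218⌉ − ⌈8011/218⌉ = 38 − 37 = 1
n=39: ⌈(40·209+69)/218⌉ − ⌈(39·209+69)/218⌉ = ⌈8429/218⌉ − ⌈8220/218⌉ = 39 − 38 = 1
n=40: ⌈(41·209+69)/218⌉ − ⌈(40·209+69)/218⌉ = ⌈8638/218⌉ − ⌈8429/218⌉ = 40 − 39 = 1
n=41: ⌈(42·209+69)/218⌉ − ⌈(41·209+69)/218⌉ = ⌈8847/218⌉ − ⌈8638/218⌉ = 41 − 40 = 1
n=42: ⌈(43·209+69)/218⌉ − ⌈(42·209+69)/218⌉ = ⌈9056/218⌉ − ⌈8847/218⌉ = 42 − 41 = 1
n=43: ⌈(44·209+69)/218⌉ − ⌈(43·209+69)/218⌉ = ⌈9265/218⌉ − ⌈9056/218⌉ = 43 − 42 = 1
n=44: ⌈(45·209+69)/218⌉ − ⌈(44·209+69)/218⌉ = ⌈9474/218⌉ − ⌈9265/218⌉ = 44 − 43 = 1
n=45: ⌈(46·209+69)/218⌉ − ⌈(45·209+69)/218⌉ = ⌈9683/218⌉ − ⌈9474/218⌉ = 45 − 44 = 1
n=46: ⌈(47·209+69)/218⌉ − ⌈(46·209+69)/218⌉ = ⌈9892/218⌉ − ⌈9683/218⌉ = 46 − 45 = 1
n=47: ⌈(48·209+69)/218⌉ − ⌈(47·209+69)/218⌉ = ⌈10101/218⌉ − ⌈9892/218⌉ = 47 − 46 = 1
n=48: ⌈(49·209+69)/218⌉ − ⌈(48·209+69)/218⌉ = ⌈10310/218⌉ − ⌈10101/218⌉ = 48 − 47 = 1
n=49: ⌈(50·209+69)/218⌉ − ⌈(49·209+69)/218⌉ = ⌈10519/218⌉ − ⌈10310/218⌉ = 49 − 48 = 1
n=50: ⌈(51·209+69)/218⌉ − ⌈(50·209+69)/218⌉ = ⌈10728/218⌉ − ⌈10519/218⌉ = 50 − 49 = 1
n=51: ⌈(52·209+69)/218⌉ − ⌈(51·209+69)/218⌉ = ⌈10937/218⌉ − ⌈10728/218⌉ = 51 − 50 = 1
n=52: ⌈(53·209+69)/218⌉ − ⌈(52·209+69)/218⌉ = ⌈11146/218⌉ − ⌈10937/218⌉ = 52 − 51 = 1
n=53: ⌈(54·209+69)/218⌉ − ⌈(53·209+69)/218⌉ = ⌈11355/218⌉ − ⌈11146/218⌉ = 53 − 52 = 1
n=54: ⌈(55·209+69)/218⌉ − ⌈(54·209+69)/218⌉ = ⌈11564/218⌉ − ⌈11355/218⌉ = 54 − 53 = 1
n=55: ⌈(56·209+69)/218⌉ − ⌈(55·209+69)/218⌉ = ⌈11773/218⌉ − ⌈11564/218⌉ = 55 − 54 = 1
n=56: ⌈(57·209+69)/218⌉ − ⌈(56·209+69)/218⌉ = ⌈11982/218⌉ − ⌈11773/218⌉ = 55 − 55 = 0
n=57: ⌈(58·209+69)/218⌉ − ⌈(57·209+69)/218⌉ = ⌈12191/218⌉ − ⌈11982/218⌉ = 56 − 55 = 1
n=58: ⌈(59·209+69)/218⌉ − ⌈(58·209+69)/218⌉ = ⌈12400/218⌉ − ⌈12191/218⌉ = 57 − 56 = 1
n=59: ⌈(60·209+69)/218⌉ − ⌈(59·209+69)/218⌉ = ⌈12609/218⌉ − ⌈12400/218⌉ = 58 − 57 = 1
n=60: ⌈(61·209+69)/218⌉ − ⌈(60·209+69)/218⌉ = ⌈12818/218⌉ − ⌈12609/218⌉ = 59 − 58 = 1
n=61: ⌈(62·209+69)/218⌉ − ⌈(61·209+69)/218⌉ = ⌈13027/218⌉ − ⌈12818/218⌉ = 60 − 59 = 1
n=62: ⌈(63·209+69)/218⌉ − ⌈(62·209+69)/218⌉ = ⌈13236/218⌉ − ⌈13027/218⌉ = 61 − 60 = 1
n=63: ⌈(64·209+69)/218⌉ − ⌈(63·209+69)/218⌉ = ⌈13445/218⌉ − ⌈13236/218⌉ = 62 − 61 = 1
n=64: ⌈(65·209+69)/218⌉ − ⌈(64·209+69)/218⌉ = ⌈13654/218⌉ − ⌈13445/218⌉ = 63 − 62 = 1
n=65: ⌈(66·209+69)/218⌉ − ⌈(65·209+69)/218⌉ = ⌈13863/218⌉ − ⌈13654/218⌉ = 64 − 63 = 1
n=66: ⌈(67·209+69)/218⌉ − ⌈(66·209+69)/218⌉ = ⌈14072/218⌉ − ⌈13863/218⌉ = 65 − 64 = 1
n=67: ⌈(68·209+69)/218⌉ − ⌈(67·209+69)/218⌉ = ⌈14281/218⌉ − ⌈14072/218⌉ = 66 − 65 = 1
n=68: ⌈(69·209+69)/218⌉ − ⌈(68·209+69)/218⌉ = ⌈14490/218⌉ − ⌈14281/218⌉ = 67 − 66 = 1
n=69: ⌈(70·209+69)/218⌉ − ⌈(69·209+69)/218⌉ = ⌈14699/218⌉ − ⌈14490/218⌉ = 68 − 67 = 1

1111111011111111111111111111111011111111111111111111111101111111111111


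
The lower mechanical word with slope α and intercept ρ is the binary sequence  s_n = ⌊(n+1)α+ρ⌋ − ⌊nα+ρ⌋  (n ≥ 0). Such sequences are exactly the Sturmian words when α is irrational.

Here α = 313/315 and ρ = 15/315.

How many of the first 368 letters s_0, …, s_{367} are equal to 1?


#1s = Σ_{n=0}^{367} s_n = Σ_{n=0}^{367} (⌊(n+1)α+ρ⌋ − ⌊nα+ρ⌋)
the sum telescopes: every ⌊nα+ρ⌋ with 0 < n < 368 appears once with + and once with −, leaving ⌊368α+ρ⌋ − ⌊0·α+ρ⌋
368α + ρ = (368·313 + 15) / 315 = 115199/315
ρ = 15/315
⌊115199/315⌋ = 365,  ⌊15/315⌋ = 0
#1s = 365 − 0 = 365

365


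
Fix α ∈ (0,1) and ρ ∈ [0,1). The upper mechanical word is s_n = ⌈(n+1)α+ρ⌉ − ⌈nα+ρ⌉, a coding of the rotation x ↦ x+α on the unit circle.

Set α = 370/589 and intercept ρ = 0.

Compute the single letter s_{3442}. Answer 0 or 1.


(n+1)α + ρ = (3443·370) / 589 = 1273910/589
nα + ρ     = (3442·370) / 589 = 1273540/589
⌈1273910/589⌉ = 2163,  ⌈1273540/589⌉ = 2163
s_{3442} = 2163 − 2163 = 0

0


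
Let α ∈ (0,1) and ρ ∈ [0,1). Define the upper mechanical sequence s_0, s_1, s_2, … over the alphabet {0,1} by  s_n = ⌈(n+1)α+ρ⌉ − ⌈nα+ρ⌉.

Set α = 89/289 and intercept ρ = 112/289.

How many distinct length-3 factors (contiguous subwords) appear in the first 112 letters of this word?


t_n = ⌈(n·89+112)/289⌉ for n = 0 … 112:
  n=0…9: ⌈112/289⌉=1 ⌈201/289⌉=1 ⌈290/289⌉=2 ⌈379/289⌉=2 ⌈468/289⌉=2 ⌈557/289⌉=2 ⌈646/289⌉=3 ⌈735/289⌉=3 ⌈824/289⌉=3 ⌈913/289⌉=4
  n=10…19: ⌈1002/289⌉=4 ⌈1091/289⌉=4 ⌈1180/289⌉=5 ⌈1269/289⌉=5 ⌈1358/289⌉=5 ⌈1447/289⌉=6 ⌈1536/289⌉=6 ⌈1625/289⌉=6 ⌈1714/289⌉=6 ⌈1803/289⌉=7
  n=20…29: ⌈1892/289⌉=7 ⌈1981/289⌉=7 ⌈2070/289⌉=8 ⌈2159/289⌉=8 ⌈2248/289⌉=8 ⌈2337/289⌉=9 ⌈2426/289⌉=9 ⌈2515/289⌉=9 ⌈2604/289⌉=10 ⌈2693/289⌉=10
  n=30…39: ⌈2782/289⌉=10 ⌈2871/289⌉=10 ⌈2960/289⌉=11 ⌈3049/289⌉=11 ⌈3138/289⌉=11 ⌈3227/289⌉=12 ⌈3316/289⌉=12 ⌈3405/289⌉=12 ⌈3494/289⌉=13 ⌈3583/289⌉=13
  n=40…49: ⌈3672/289⌉=13 ⌈3761/289⌉=14 ⌈3850/289⌉=14 ⌈3939/289⌉=14 ⌈4028/289⌉=14 ⌈4117/289⌉=15 ⌈4206/289⌉=15 ⌈4295/289⌉=15 ⌈4384/289⌉=16 ⌈4473/289⌉=16
  n=50…59: ⌈4562/289⌉=16 ⌈4651/289⌉=17 ⌈4740/289⌉=17 ⌈4829/289⌉=17 ⌈4918/289⌉=18 ⌈5007/289⌉=18 ⌈5096/289⌉=18 ⌈5185/289⌉=18 ⌈5274/289⌉=19 ⌈5363/289⌉=19
  n=60…69: ⌈5452/289⌉=19 ⌈5541/289⌉=20 ⌈5630/289⌉=20 ⌈5719/289⌉=20 ⌈5808/289⌉=21 ⌈5897/289⌉=21 ⌈5986/289⌉=21 ⌈6075/289⌉=22 ⌈6164/289⌉=22 ⌈6253/289⌉=22
  n=70…79: ⌈6342/289⌉=22 ⌈6431/289⌉=23 ⌈6520/289⌉=23 ⌈6609/289⌉=23 ⌈6698/289⌉=24 ⌈6787/289⌉=24 ⌈6876/289⌉=24 ⌈6965/289⌉=25 ⌈7054/289⌉=25 ⌈7143/289⌉=25
  n=80…89: ⌈7232/289⌉=26 ⌈7321/289⌉=26 ⌈7410/289⌉=26 ⌈7499/289⌉=26 ⌈7588/289⌉=27 ⌈7677/289⌉=27 ⌈7766/289⌉=27 ⌈7855/289⌉=28 ⌈7944/289⌉=28 ⌈8033/289⌉=28
  n=90…99: ⌈8122/289⌉=29 ⌈8211/289⌉=29 ⌈8300/289⌉=29 ⌈8389/289⌉=30 ⌈8478/289⌉=30 ⌈8567/289⌉=30 ⌈8656/289⌉=30 ⌈8745/289⌉=31 ⌈8834/289⌉=31 ⌈8923/289⌉=31
  n=100…109: ⌈9012/289⌉=32 ⌈9101/289⌉=32 ⌈9190/289⌉=32 ⌈9279/289⌉=33 ⌈9368/289⌉=33 ⌈9457/289⌉=33 ⌈9546/289⌉=34 ⌈9635/289⌉=34 ⌈9724/289⌉=34 ⌈9813/289⌉=34
  n=110…112: ⌈9902/289⌉=35 ⌈9991/289⌉=35 ⌈10080/289⌉=35
s_n = t_(n+1) − t_n for n = 0 … 111 gives
prefix = 0100010010010010001001001001000100100100100010010010010001001001001000100100100100010010010010001001001001000100
slide a length-3 window over [0..2] … [109..111] (110 windows); first occurrence of each distinct factor:
  [  0..  2] 010
  [  1..  3] 100
  [  2..  4] 000
  [  3..  5] 001
  (the other 106 windows repeat one of these)
distinct factors: {000, 001, 010, 100}
count = 4  (Sturmian bound for length 3 is 4)

4


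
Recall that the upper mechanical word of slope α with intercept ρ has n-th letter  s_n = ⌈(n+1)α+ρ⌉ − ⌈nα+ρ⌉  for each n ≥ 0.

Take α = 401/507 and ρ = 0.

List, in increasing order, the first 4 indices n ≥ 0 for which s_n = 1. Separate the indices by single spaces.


n=0: ⌈401/507⌉−⌈0/507⌉ = 1−0 = 1  ← one
n=1: ⌈802/507⌉−⌈401/507⌉ = 2−1 = 1  ← one
n=2: ⌈1203/507⌉−⌈802/507⌉ = 3−2 = 1  ← one
n=3: ⌈1604/507⌉−⌈1203/507⌉ = 4−3 = 1  ← one
positions of the first 4 ones: 0 1 2 3

0 1 2 3


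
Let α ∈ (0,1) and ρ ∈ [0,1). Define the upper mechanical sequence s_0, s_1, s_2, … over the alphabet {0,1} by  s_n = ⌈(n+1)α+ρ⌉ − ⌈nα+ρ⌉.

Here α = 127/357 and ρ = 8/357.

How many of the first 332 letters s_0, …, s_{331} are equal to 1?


#1s = Σ_{n=0}^{331} s_n = Σ_{n=0}^{331} (⌈(n+1)α+ρ⌉ − ⌈nα+ρ⌉)
the sum telescopes: every ⌈nα+ρ⌉ with 0 < n < 332 appears once with + and once with −, leaving ⌈332α+ρ⌉ − ⌈0·α+ρ⌉
332α + ρ = (332·127 + 8) / 357 = 42172/357
ρ = 8/357
⌈42172/357⌉ = 119,  ⌈8/357⌉ = 1
#1s = 119 − 1 = 118

118


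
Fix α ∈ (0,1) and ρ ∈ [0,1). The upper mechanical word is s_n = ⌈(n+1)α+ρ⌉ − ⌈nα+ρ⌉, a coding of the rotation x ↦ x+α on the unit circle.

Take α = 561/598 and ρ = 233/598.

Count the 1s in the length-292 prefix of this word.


274

#1s = Σ_{n=0}^{291} s_n = Σ_{n=0}^{291} (⌈(n+1)α+ρ⌉ − ⌈nα+ρ⌉)
the sum telescopes: every ⌈nα+ρ⌉ with 0 < n < 292 appears once with + and once with −, leaving ⌈292α+ρ⌉ − ⌈0·α+ρ⌉
292α + ρ = (292·561 + 233) / 598 = 164045/598
ρ = 233/598
⌈164045/598⌉ = 275,  ⌈233/598⌉ = 1
#1s = 275 − 1 = 274


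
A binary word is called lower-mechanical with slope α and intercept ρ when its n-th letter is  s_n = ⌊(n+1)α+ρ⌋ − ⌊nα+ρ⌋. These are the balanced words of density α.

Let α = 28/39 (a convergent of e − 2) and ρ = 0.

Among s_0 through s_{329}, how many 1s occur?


236

#1s = Σ_{n=0}^{329} s_n = Σ_{n=0}^{329} (⌊(n+1)α+ρ⌋ − ⌊nα+ρ⌋)
the sum telescopes: every ⌊nα+ρ⌋ with 0 < n < 330 appears once with + and once with −, leaving ⌊330α+ρ⌋ − ⌊0·α+ρ⌋
330α + ρ = (330·28) / 39 = 9240/39
ρ = 0/39
⌊9240/39⌋ = 236,  ⌊0/39⌋ = 0
#1s = 236 − 0 = 236


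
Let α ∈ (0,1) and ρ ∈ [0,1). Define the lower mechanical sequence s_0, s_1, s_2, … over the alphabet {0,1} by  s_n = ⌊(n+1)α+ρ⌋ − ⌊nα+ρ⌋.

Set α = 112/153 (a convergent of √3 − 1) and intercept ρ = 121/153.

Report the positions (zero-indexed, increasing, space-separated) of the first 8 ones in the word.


0 1 3 4 5 7 8 9

n=0: ⌊233/153⌋−⌊121/153⌋ = 1−0 = 1  ← one
n=1: ⌊345/153⌋−⌊233/153⌋ = 2−1 = 1  ← one
n=2: ⌊457/153⌋−⌊345/153⌋ = 2−2 = 0
n=3: ⌊569/153⌋−⌊457/153⌋ = 3−2 = 1  ← one
n=4: ⌊681/153⌋−⌊569/153⌋ = 4−3 = 1  ← one
n=5: ⌊793/153⌋−⌊681/153⌋ = 5−4 = 1  ← one
n=6: ⌊905/153⌋−⌊793/153⌋ = 5−5 = 0
n=7: ⌊1017/153⌋−⌊905/153⌋ = 6−5 = 1  ← one
n=8: ⌊1129/153⌋−⌊1017/153⌋ = 7−6 = 1  ← one
n=9: ⌊1241/153⌋−⌊1129/153⌋ = 8−7 = 1  ← one
positions of the first 8 ones: 0 1 3 4 5 7 8 9


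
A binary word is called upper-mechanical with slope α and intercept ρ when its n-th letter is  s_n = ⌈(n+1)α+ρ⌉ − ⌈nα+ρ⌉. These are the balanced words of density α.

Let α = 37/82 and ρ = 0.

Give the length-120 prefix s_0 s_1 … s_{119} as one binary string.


n=0: ⌈(1·37)/82⌉ − ⌈(0·37)/82⌉ = ⌈37/82⌉ − ⌈0/82⌉ = 1 − 0 = 1
n=1: ⌈(2·37)/82⌉ − ⌈(1·37)/82⌉ = ⌈74/82⌉ − ⌈37/82⌉ = 1 − 1 = 0
n=2: ⌈(3·37)/82⌉ − ⌈(2·37)/82⌉ = ⌈111/82⌉ − ⌈74/82⌉ = 2 − 1 = 1
n=3: ⌈(4·37)/82⌉ − ⌈(3·37)/82⌉ = ⌈148/82⌉ − ⌈111/82⌉ = 2 − 2 = 0
n=4: ⌈(5·37)/82⌉ − ⌈(4·37)/82⌉ = ⌈185/82⌉ − ⌈148/82⌉ = 3 − 2 = 1
n=5: ⌈(6·37)/82⌉ − ⌈(5·37)/82⌉ = ⌈222/82⌉ − ⌈185/82⌉ = 3 − 3 = 0
n=6: ⌈(7·37)/82⌉ − ⌈(6·37)/82⌉ = ⌈259/82⌉ − ⌈222/82⌉ = 4 − 3 = 1
n=7: ⌈(8·37)/82⌉ − ⌈(7·37)/82⌉ = ⌈296/82⌉ − ⌈259/82⌉ = 4 − 4 = 0
n=8: ⌈(9·37)/82⌉ − ⌈(8·37)/82⌉ = ⌈333/82⌉ − ⌈296/82⌉ = 5 − 4 = 1
n=9: ⌈(10·37)/82⌉ − ⌈(9·37)/82⌉ = ⌈370/82⌉ − ⌈333/82⌉ = 5 − 5 = 0
n=10: ⌈(11·37)/82⌉ − ⌈(10·37)/82⌉ = ⌈407/82⌉ − ⌈370/82⌉ = 5 − 5 = 0
n=11: ⌈(12·37)/82⌉ − ⌈(11·37)/82⌉ = ⌈444/82⌉ − ⌈407/82⌉ = 6 − 5 = 1
n=12: ⌈(13·37)/82⌉ − ⌈(12·37)/82⌉ = ⌈481/82⌉ − ⌈444/82⌉ = 6 − 6 = 0
n=13: ⌈(14·37)/82⌉ − ⌈(13·37)/82⌉ = ⌈518/82⌉ − ⌈481/82⌉ = 7 − 6 = 1
n=14: ⌈(15·37)/82⌉ − ⌈(14·37)/82⌉ = ⌈555/82⌉ − ⌈518/82⌉ = 7 − 7 = 0
n=15: ⌈(16·37)/82⌉ − ⌈(15·37)/82⌉ = ⌈592/82⌉ − ⌈555/82⌉ = 8 − 7 = 1
n=16: ⌈(17·37)/82⌉ − ⌈(16·37)/82⌉ = ⌈629/82⌉ − ⌈592/82⌉ = 8 − 8 = 0
n=17: ⌈(18·37)/82⌉ − ⌈(17·37)/82⌉ = ⌈666/82⌉ − ⌈629/82⌉ = 9 − 8 = 1
n=18: ⌈(19·37)/82⌉ − ⌈(18·37)/82⌉ = ⌈703/82⌉ − ⌈666/82⌉ = 9 − 9 = 0
n=19: ⌈(20·37)/82⌉ − ⌈(19·37)/82⌉ = ⌈740/82⌉ − ⌈703/82⌉ = 10 − 9 = 1
n=20: ⌈(21·37)/82⌉ − ⌈(20·37)/82⌉ = ⌈777/82⌉ − ⌈740/82⌉ = 10 − 10 = 0
n=21: ⌈(22·37)/82⌉ − ⌈(21·37)/82⌉ = ⌈814/82⌉ − ⌈777/82⌉ = 10 − 10 = 0
n=22: ⌈(23·37)/82⌉ − ⌈(22·37)/82⌉ = ⌈851/82⌉ − ⌈814/82⌉ = 11 − 10 = 1
n=23: ⌈(24·37)/82⌉ − ⌈(23·37)/82⌉ = ⌈888/82⌉ − ⌈851/82⌉ = 11 − 11 = 0
n=24: ⌈(25·37)/82⌉ − ⌈(24·37)/82⌉ = ⌈925/82⌉ − ⌈888/82⌉ = 12 − 11 = 1
n=25: ⌈(26·37)/82⌉ − ⌈(25·37)/82⌉ = ⌈962/82⌉ − ⌈925/82⌉ = 12 − 12 = 0
n=26: ⌈(27·37)/82⌉ − ⌈(26·37)/82⌉ = ⌈999/82⌉ − ⌈962/82⌉ = 13 − 12 = 1
n=27: ⌈(28·37)/82⌉ − ⌈(27·37)/82⌉ = ⌈1036/82⌉ − ⌈999/82⌉ = 13 − 13 = 0
n=28: ⌈(29·37)/82⌉ − ⌈(28·37)/82⌉ = ⌈1073/82⌉ − ⌈1036/82⌉ = 14 − 13 = 1
n=29: ⌈(30·37)/82⌉ − ⌈(29·37)/82⌉ = ⌈1110/82⌉ − ⌈1073/82⌉ = 14 − 14 = 0
n=30: ⌈(31·37)/82⌉ − ⌈(30·37)/82⌉ = ⌈1147/82⌉ − ⌈1110/82⌉ = 14 − 14 = 0
n=31: ⌈(32·37)/82⌉ − ⌈(31·37)/82⌉ = ⌈1184/82⌉ − ⌈1147/82⌉ = 15 − 14 = 1
n=32: ⌈(33·37)/82⌉ − ⌈(32·37)/82⌉ = ⌈1221/82⌉ − ⌈1184/82⌉ = 15 − 15 = 0
n=33: ⌈(34·37)/82⌉ − ⌈(33·37)/82⌉ = ⌈1258/82⌉ − ⌈1221/82⌉ = 16 − 15 = 1
n=34: ⌈(35·37)/82⌉ − ⌈(34·37)/82⌉ = ⌈1295/82⌉ − ⌈1258/82⌉ = 16 − 16 = 0
n=35: ⌈(36·37)/82⌉ − ⌈(35·37)/82⌉ = ⌈1332/82⌉ − ⌈1295/82⌉ = 17 − 16 = 1
n=36: ⌈(37·37)/82⌉ − ⌈(36·37)/82⌉ = ⌈1369/82⌉ − ⌈1332/82⌉ = 17 − 17 = 0
n=37: ⌈(38·37)/82⌉ − ⌈(37·37)/82⌉ = ⌈1406/82⌉ − ⌈1369/82⌉ = 18 − 17 = 1
n=38: ⌈(39·37)/82⌉ − ⌈(38·37)/82⌉ = ⌈1443/82⌉ − ⌈1406/82⌉ = 18 − 18 = 0
n=39: ⌈(40·37)/82⌉ − ⌈(39·37)/82⌉ = ⌈1480/82⌉ − ⌈1443/82⌉ = 19 − 18 = 1
n=40: ⌈(41·37)/82⌉ − ⌈(40·37)/82⌉ = ⌈1517/82⌉ − ⌈1480/82⌉ = 19 − 19 = 0
n=41: ⌈(42·37)/82⌉ − ⌈(41·37)/82⌉ = ⌈1554/82⌉ − ⌈1517/82⌉ = 19 − 19 = 0
n=42: ⌈(43·37)/82⌉ − ⌈(42·37)/82⌉ = ⌈1591/82⌉ − ⌈1554/82⌉ = 20 − 19 = 1
n=43: ⌈(44·37)/82⌉ − ⌈(43·37)/82⌉ = ⌈1628/82⌉ − ⌈1591/82⌉ = 20 − 20 = 0
n=44: ⌈(45·37)/82⌉ − ⌈(44·37)/82⌉ = ⌈1665/82⌉ − ⌈1628/82⌉ = 21 − 20 = 1
n=45: ⌈(46·37)/82⌉ − ⌈(45·37)/82⌉ = ⌈1702/82⌉ − ⌈1665/82⌉ = 21 − 21 = 0
n=46: ⌈(47·37)/82⌉ − ⌈(46·37)/82⌉ = ⌈1739/82⌉ − ⌈1702/82⌉ = 22 − 21 = 1
n=47: ⌈(48·37)/82⌉ − ⌈(47·37)/82⌉ = ⌈1776/82⌉ − ⌈1739/82⌉ = 22 − 22 = 0
n=48: ⌈(49·37)/82⌉ − ⌈(48·37)/82⌉ = ⌈1813/82⌉ − ⌈1776/82⌉ = 23 − 22 = 1
n=49: ⌈(50·37)/82⌉ − ⌈(49·37)/82⌉ = ⌈1850/82⌉ − ⌈1813/82⌉ = 23 − 23 = 0
n=50: ⌈(51·37)/82⌉ − ⌈(50·37)/82⌉ = ⌈1887/82⌉ − ⌈1850/82⌉ = 24 − 23 = 1
n=51: ⌈(52·37)/82⌉ − ⌈(51·37)/82⌉ = ⌈1924/82⌉ − ⌈1887/82⌉ = 24 − 24 = 0
n=52: ⌈(53·37)/82⌉ − ⌈(52·37)/82⌉ = ⌈1961/82⌉ − ⌈1924/82⌉ = 24 − 24 = 0
n=53: ⌈(54·37)/82⌉ − ⌈(53·37)/82⌉ = ⌈1998/82⌉ − ⌈1961/82⌉ = 25 − 24 = 1
n=54: ⌈(55·37)/82⌉ − ⌈(54·37)/82⌉ = ⌈2035/82⌉ − ⌈1998/82⌉ = 25 − 25 = 0
n=55: ⌈(56·37)/82⌉ − ⌈(55·37)/82⌉ = ⌈2072/82⌉ − ⌈2035/82⌉ = 26 − 25 = 1
n=56: ⌈(57·37)/82⌉ − ⌈(56·37)/82⌉ = ⌈2109/82⌉ − ⌈2072/82⌉ = 26 − 26 = 0
n=57: ⌈(58·37)/82⌉ − ⌈(57·37)/82⌉ = ⌈2146/82⌉ − ⌈2109/82⌉ = 27 − 26 = 1
n=58: ⌈(59·37)/82⌉ − ⌈(58·37)/82⌉ = ⌈2183/82⌉ − ⌈2146/82⌉ = 27 − 27 = 0
n=59: ⌈(60·37)/82⌉ − ⌈(59·37)/82⌉ = ⌈2220/82⌉ − ⌈2183/82⌉ = 28 − 27 = 1
n=60: ⌈(61·37)/82⌉ − ⌈(60·37)/82⌉ = ⌈2257/82⌉ − ⌈2220/82⌉ = 28 − 28 = 0
n=61: ⌈(62·37)/82⌉ − ⌈(61·37)/82⌉ = ⌈2294/82⌉ − ⌈2257/82⌉ = 28 − 28 = 0
n=62: ⌈(63·37)/82⌉ − ⌈(62·37)/82⌉ = ⌈2331/82⌉ − ⌈2294/82⌉ = 29 − 28 = 1
n=63: ⌈(64·37)/82⌉ − ⌈(63·37)/82⌉ = ⌈2368/82⌉ − ⌈2331/82⌉ = 29 − 29 = 0
n=64: ⌈(65·37)/82⌉ − ⌈(64·37)/82⌉ = ⌈2405/82⌉ − ⌈2368/82⌉ = 30 − 29 = 1
n=65: ⌈(66·37)/82⌉ − ⌈(65·37)/82⌉ = ⌈2442/82⌉ − ⌈2405/82⌉ = 30 − 30 = 0
n=66: ⌈(67·37)/82⌉ − ⌈(66·37)/82⌉ = ⌈2479/82⌉ − ⌈2442/82⌉ = 31 − 30 = 1
n=67: ⌈(68·37)/82⌉ − ⌈(67·37)/82⌉ = ⌈2516/82⌉ − ⌈2479/82⌉ = 31 − 31 = 0
n=68: ⌈(69·37)/82⌉ − ⌈(68·37)/82⌉ = ⌈2553/82⌉ − ⌈2516/82⌉ = 32 − 31 = 1
n=69: ⌈(70·37)/82⌉ − ⌈(69·37)/82⌉ = ⌈2590/82⌉ − ⌈2553/82⌉ = 32 − 32 = 0
n=70: ⌈(71·37)/82⌉ − ⌈(70·37)/82⌉ = ⌈2627/82⌉ − ⌈2590/82⌉ = 33 − 32 = 1
n=71: ⌈(72·37)/82⌉ − ⌈(71·37)/82⌉ = ⌈2664/82⌉ − ⌈2627/82⌉ = 33 − 33 = 0
n=72: ⌈(73·37)/82⌉ − ⌈(72·37)/82⌉ = ⌈2701/82⌉ − ⌈2664/82⌉ = 33 − 33 = 0
n=73: ⌈(74·37)/82⌉ − ⌈(73·37)/82⌉ = ⌈2738/82⌉ − ⌈2701/82⌉ = 34 − 33 = 1
n=74: ⌈(75·37)/82⌉ − ⌈(74·37)/82⌉ = ⌈2775/82⌉ − ⌈2738/82⌉ = 34 − 34 = 0
n=75: ⌈(76·37)/82⌉ − ⌈(75·37)/82⌉ = ⌈2812/82⌉ − ⌈2775/82⌉ = 35 − 34 = 1
n=76: ⌈(77·37)/82⌉ − ⌈(76·37)/82⌉ = ⌈2849/82⌉ − ⌈2812/82⌉ = 35 − 35 = 0
n=77: ⌈(78·37)/82⌉ − ⌈(77·37)/82⌉ = ⌈2886/82⌉ − ⌈2849/82⌉ = 36 − 35 = 1
n=78: ⌈(79·37)/82⌉ − ⌈(78·37)/82⌉ = ⌈2923/82⌉ − ⌈2886/82⌉ = 36 − 36 = 0
n=79: ⌈(80·37)/82⌉ − ⌈(79·37)/82⌉ = ⌈2960/82⌉ − ⌈2923/82⌉ = 37 − 36 = 1
n=80: ⌈(81·37)/82⌉ − ⌈(80·37)/82⌉ = ⌈2997/82⌉ − ⌈2960/82⌉ = 37 − 37 = 0
n=81: ⌈(82·37)/82⌉ − ⌈(81·37)/82⌉ = ⌈3034/82⌉ − ⌈2997/82⌉ = 37 − 37 = 0
n=82: ⌈(83·37)/82⌉ − ⌈(82·37)/82⌉ = ⌈3071/82⌉ − ⌈3034/82⌉ = 38 − 37 = 1
n=83: ⌈(84·37)/82⌉ − ⌈(83·37)/82⌉ = ⌈3108/82⌉ − ⌈3071/82⌉ = 38 − 38 = 0
n=84: ⌈(85·37)/82⌉ − ⌈(84·37)/82⌉ = ⌈3145/82⌉ − ⌈3108/82⌉ = 39 − 38 = 1
n=85: ⌈(86·37)/82⌉ − ⌈(85·37)/82⌉ = ⌈3182/82⌉ − ⌈3145/82⌉ = 39 − 39 = 0
n=86: ⌈(87·37)/82⌉ − ⌈(86·37)/82⌉ = ⌈3219/82⌉ − ⌈3182/82⌉ = 40 − 39 = 1
n=87: ⌈(88·37)/82⌉ − ⌈(87·37)/82⌉ = ⌈3256/82⌉ − ⌈3219/82⌉ = 40 − 40 = 0
n=88: ⌈(89·37)/82⌉ − ⌈(88·37)/82⌉ = ⌈3293/82⌉ − ⌈3256/82⌉ = 41 − 40 = 1
n=89: ⌈(90·37)/82⌉ − ⌈(89·37)/82⌉ = ⌈3330/82⌉ − ⌈3293/82⌉ = 41 − 41 = 0
n=90: ⌈(91·37)/82⌉ − ⌈(90·37)/82⌉ = ⌈3367/82⌉ − ⌈3330/82⌉ = 42 − 41 = 1
n=91: ⌈(92·37)/82⌉ − ⌈(91·37)/82⌉ = ⌈3404/82⌉ − ⌈3367/82⌉ = 42 − 42 = 0
n=92: ⌈(93·37)/82⌉ − ⌈(92·37)/82⌉ = ⌈3441/82⌉ − ⌈3404/82⌉ = 42 − 42 = 0
n=93: ⌈(94·37)/82⌉ − ⌈(93·37)/82⌉ = ⌈3478/82⌉ − ⌈3441/82⌉ = 43 − 42 = 1
n=94: ⌈(95·37)/82⌉ − ⌈(94·37)/82⌉ = ⌈3515/82⌉ − ⌈3478/82⌉ = 43 − 43 = 0
n=95: ⌈(96·37)/82⌉ − ⌈(95·37)/82⌉ = ⌈3552/82⌉ − ⌈3515/82⌉ = 44 − 43 = 1
n=96: ⌈(97·37)/82⌉ − ⌈(96·37)/82⌉ = ⌈3589/82⌉ − ⌈3552/82⌉ = 44 − 44 = 0
n=97: ⌈(98·37)/82⌉ − ⌈(97·37)/82⌉ = ⌈3626/82⌉ − ⌈3589/82⌉ = 45 − 44 = 1
n=98: ⌈(99·37)/82⌉ − ⌈(98·37)/82⌉ = ⌈3663/82⌉ − ⌈3626/82⌉ = 45 − 45 = 0
n=99: ⌈(100·37)/82⌉ − ⌈(99·37)/82⌉ = ⌈3700/82⌉ − ⌈3663/82⌉ = 46 − 45 = 1
n=100: ⌈(101·37)/82⌉ − ⌈(100·37)/82⌉ = ⌈3737/82⌉ − ⌈3700/82⌉ = 46 − 46 = 0
n=101: ⌈(102·37)/82⌉ − ⌈(101·37)/82⌉ = ⌈3774/82⌉ − ⌈3737/82⌉ = 47 − 46 = 1
n=102: ⌈(103·37)/82⌉ − ⌈(102·37)/82⌉ = ⌈3811/82⌉ − ⌈3774/82⌉ = 47 − 47 = 0
n=103: ⌈(104·37)/82⌉ − ⌈(103·37)/82⌉ = ⌈3848/82⌉ − ⌈3811/82⌉ = 47 − 47 = 0
n=104: ⌈(105·37)/82⌉ − ⌈(104·37)/82⌉ = ⌈3885/82⌉ − ⌈3848/82⌉ = 48 − 47 = 1
n=105: ⌈(106·37)/82⌉ − ⌈(105·37)/82⌉ = ⌈3922/82⌉ − ⌈3885/82⌉ = 48 − 48 = 0
n=106: ⌈(107·37)/82⌉ − ⌈(106·37)/82⌉ = ⌈3959/82⌉ − ⌈3922/82⌉ = 49 − 48 = 1
n=107: ⌈(108·37)/82⌉ − ⌈(107·37)/82⌉ = ⌈3996/82⌉ − ⌈3959/82⌉ = 49 − 49 = 0
n=108: ⌈(109·37)/82⌉ − ⌈(108·37)/82⌉ = ⌈4033/82⌉ − ⌈3996/82⌉ = 50 − 49 = 1
n=109: ⌈(110·37)/82⌉ − ⌈(109·37)/82⌉ = ⌈4070/82⌉ − ⌈4033/82⌉ = 50 − 50 = 0
n=110: ⌈(111·37)/82⌉ − ⌈(110·37)/82⌉ = ⌈4107/82⌉ − ⌈4070/82⌉ = 51 − 50 = 1
n=111: ⌈(112·37)/82⌉ − ⌈(111·37)/82⌉ = ⌈4144/82⌉ − ⌈4107/82⌉ = 51 − 51 = 0
n=112: ⌈(113·37)/82⌉ − ⌈(112·37)/82⌉ = ⌈4181/82⌉ − ⌈4144/82⌉ = 51 − 51 = 0
n=113: ⌈(114·37)/82⌉ − ⌈(113·37)/82⌉ = ⌈4218/82⌉ − ⌈4181/82⌉ = 52 − 51 = 1
n=114: ⌈(115·37)/82⌉ − ⌈(114·37)/82⌉ = ⌈4255/82⌉ − ⌈4218/82⌉ = 52 − 52 = 0
n=115: ⌈(116·37)/82⌉ − ⌈(115·37)/82⌉ = ⌈4292/82⌉ − ⌈4255/82⌉ = 53 − 52 = 1
n=116: ⌈(117·37)/82⌉ − ⌈(116·37)/82⌉ = ⌈4329/82⌉ − ⌈4292/82⌉ = 53 − 53 = 0
n=117: ⌈(118·37)/82⌉ − ⌈(117·37)/82⌉ = ⌈4366/82⌉ − ⌈4329/82⌉ = 54 − 53 = 1
n=118: ⌈(119·37)/82⌉ − ⌈(118·37)/82⌉ = ⌈4403/82⌉ − ⌈4366/82⌉ = 54 − 54 = 0
n=119: ⌈(120·37)/82⌉ − ⌈(119·37)/82⌉ = ⌈4440/82⌉ − ⌈4403/82⌉ = 55 − 54 = 1

101010101001010101010010101010010101010100101010101001010101001010101010010101010010101010100101010101001010101001010101
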